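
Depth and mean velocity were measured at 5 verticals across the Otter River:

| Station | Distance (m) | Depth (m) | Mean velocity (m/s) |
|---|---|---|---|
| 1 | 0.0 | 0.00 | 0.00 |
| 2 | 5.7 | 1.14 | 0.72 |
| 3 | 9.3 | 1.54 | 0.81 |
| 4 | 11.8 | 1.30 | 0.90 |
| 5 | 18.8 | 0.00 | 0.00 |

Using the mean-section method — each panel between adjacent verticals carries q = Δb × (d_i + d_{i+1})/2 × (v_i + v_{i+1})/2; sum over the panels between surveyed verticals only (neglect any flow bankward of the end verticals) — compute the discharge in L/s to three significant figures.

9940 L/s

Panel 1-2: Δb = 5.7 m, d̄ = (0.00+1.14)/2 = 0.57, v̄ = (0.00+0.72)/2 = 0.36 → q = 5.7×0.57×0.36 = 1.170 m³/s
Panel 2-3: Δb = 3.6 m, d̄ = (1.14+1.54)/2 = 1.34, v̄ = (0.72+0.81)/2 = 0.765 → q = 3.6×1.34×0.765 = 3.690 m³/s
Panel 3-4: Δb = 2.5 m, d̄ = (1.54+1.30)/2 = 1.42, v̄ = (0.81+0.90)/2 = 0.855 → q = 2.5×1.42×0.855 = 3.035 m³/s
Panel 4-5: Δb = 7 m, d̄ = (1.30+0.00)/2 = 0.65, v̄ = (0.90+0.00)/2 = 0.45 → q = 7×0.65×0.45 = 2.048 m³/s
Q = Σ q = 9.943 m³/s
= 9.943 × 1000 = 9943 L/s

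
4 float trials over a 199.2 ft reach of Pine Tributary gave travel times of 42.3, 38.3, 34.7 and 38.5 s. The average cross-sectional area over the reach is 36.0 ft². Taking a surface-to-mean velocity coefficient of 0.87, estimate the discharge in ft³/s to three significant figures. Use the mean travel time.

t̄ = (42.3 + 38.3 + 34.7 + 38.5) / 4 = 38.45 s
v_surface = L / t̄ = 199.2 / 38.45 = 5.181 ft/s
v_mean = 0.87 × 5.181 = 4.507 ft/s
Q = A × v_mean = 36.0 × 4.507 = 162.3 ft³/s

162 ft³/s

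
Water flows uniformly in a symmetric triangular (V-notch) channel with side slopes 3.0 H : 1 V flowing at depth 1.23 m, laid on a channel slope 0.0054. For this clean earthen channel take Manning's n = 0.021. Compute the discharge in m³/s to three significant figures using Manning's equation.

A = z·y² = 3.0×1.23² = 4.539 m²
P = 2y√(1+z²) = 2×1.23×√(1+3.0²) = 7.779 m
R = A/P = 4.539/7.779 = 0.5834 m
Q = (1/n)·A·R^(2/3)·S^(1/2) = (1/0.021) × 4.539 × 0.5834^(2/3) × 0.0054^(1/2) = 11.09 m³/s

11.1 m³/s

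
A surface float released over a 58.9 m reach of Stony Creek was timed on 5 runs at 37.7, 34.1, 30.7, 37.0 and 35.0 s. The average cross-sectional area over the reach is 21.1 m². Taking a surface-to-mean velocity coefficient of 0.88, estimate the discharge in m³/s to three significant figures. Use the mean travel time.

t̄ = (37.7 + 34.1 + 30.7 + 37.0 + 35.0) / 5 = 34.9 s
v_surface = L / t̄ = 58.9 / 34.9 = 1.688 m/s
v_mean = 0.88 × 1.688 = 1.485 m/s
Q = A × v_mean = 21.1 × 1.485 = 31.34 m³/s

31.3 m³/s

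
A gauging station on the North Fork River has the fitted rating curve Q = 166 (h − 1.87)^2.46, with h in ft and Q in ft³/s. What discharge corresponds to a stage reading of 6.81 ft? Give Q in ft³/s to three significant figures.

Q = 166 × (6.81 − 1.87)^2.46 = 166 × 4.94^2.46 = 8446 ft³/s

8450 ft³/s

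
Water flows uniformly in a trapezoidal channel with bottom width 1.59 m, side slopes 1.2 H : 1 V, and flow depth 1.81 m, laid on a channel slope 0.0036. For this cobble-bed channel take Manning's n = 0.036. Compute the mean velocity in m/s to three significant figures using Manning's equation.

1.60 m/s

A = (b + z·y)·y = (1.59 + 1.2×1.81)×1.81 = 6.809 m²
P = b + 2y√(1+z²) = 1.59 + 2×1.81×√(1+1.2²) = 7.245 m
R = A/P = 6.809/7.245 = 0.9399 m
Q = (1/n)·A·R^(2/3)·S^(1/2) = (1/0.036) × 6.809 × 0.9399^(2/3) × 0.0036^(1/2) = 10.89 m³/s
V = Q/A = 10.89/6.809 = 1.599 m/s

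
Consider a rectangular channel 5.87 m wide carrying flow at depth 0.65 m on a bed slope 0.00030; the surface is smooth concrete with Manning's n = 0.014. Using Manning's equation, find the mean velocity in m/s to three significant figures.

A = b·y = 5.87 × 0.65 = 3.816 m²
P = b + 2y = 5.87 + 2×0.65 = 7.170 m
R = A/P = 3.816/7.170 = 0.5321 m
Q = (1/n)·A·R^(2/3)·S^(1/2) = (1/0.014) × 3.816 × 0.5321^(2/3) × 0.00030^(1/2) = 3.100 m³/s
V = Q/A = 3.100/3.816 = 0.8124 m/s

0.812 m/s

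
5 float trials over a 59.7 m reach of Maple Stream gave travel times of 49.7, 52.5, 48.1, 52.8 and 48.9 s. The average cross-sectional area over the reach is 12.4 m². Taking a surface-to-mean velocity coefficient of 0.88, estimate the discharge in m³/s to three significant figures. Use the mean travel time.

t̄ = (49.7 + 52.5 + 48.1 + 52.8 + 48.9) / 5 = 50.4 s
v_surface = L / t̄ = 59.7 / 50.4 = 1.185 m/s
v_mean = 0.88 × 1.185 = 1.042 m/s
Q = A × v_mean = 12.4 × 1.042 = 12.93 m³/s

12.9 m³/s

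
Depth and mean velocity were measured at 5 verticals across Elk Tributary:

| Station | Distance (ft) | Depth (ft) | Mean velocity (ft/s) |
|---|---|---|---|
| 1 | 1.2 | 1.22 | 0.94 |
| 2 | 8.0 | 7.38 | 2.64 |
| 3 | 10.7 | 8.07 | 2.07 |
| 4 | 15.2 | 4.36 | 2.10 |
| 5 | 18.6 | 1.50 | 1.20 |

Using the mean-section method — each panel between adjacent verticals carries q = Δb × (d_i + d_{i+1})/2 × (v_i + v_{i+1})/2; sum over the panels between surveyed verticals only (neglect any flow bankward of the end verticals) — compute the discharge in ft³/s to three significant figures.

176 ft³/s

Panel 1-2: Δb = 6.8 ft, d̄ = (1.22+7.38)/2 = 4.3, v̄ = (0.94+2.64)/2 = 1.79 → q = 6.8×4.3×1.79 = 52.34 ft³/s
Panel 2-3: Δb = 2.7 ft, d̄ = (7.38+8.07)/2 = 7.725, v̄ = (2.64+2.07)/2 = 2.355 → q = 2.7×7.725×2.355 = 49.12 ft³/s
Panel 3-4: Δb = 4.5 ft, d̄ = (8.07+4.36)/2 = 6.215, v̄ = (2.07+2.10)/2 = 2.085 → q = 4.5×6.215×2.085 = 58.31 ft³/s
Panel 4-5: Δb = 3.4 ft, d̄ = (4.36+1.50)/2 = 2.93, v̄ = (2.10+1.20)/2 = 1.65 → q = 3.4×2.93×1.65 = 16.44 ft³/s
Q = Σ q = 176.2 ft³/s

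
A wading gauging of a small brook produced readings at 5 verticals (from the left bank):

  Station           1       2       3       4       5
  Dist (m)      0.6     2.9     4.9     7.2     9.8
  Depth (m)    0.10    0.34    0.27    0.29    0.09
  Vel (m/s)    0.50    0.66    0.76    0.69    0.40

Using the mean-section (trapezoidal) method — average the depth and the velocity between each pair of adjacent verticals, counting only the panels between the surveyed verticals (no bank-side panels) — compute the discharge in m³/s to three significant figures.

Panel 1-2: Δb = 2.3 m, d̄ = (0.10+0.34)/2 = 0.22, v̄ = (0.50+0.66)/2 = 0.58 → q = 2.3×0.22×0.58 = 0.2935 m³/s
Panel 2-3: Δb = 2 m, d̄ = (0.34+0.27)/2 = 0.305, v̄ = (0.66+0.76)/2 = 0.71 → q = 2×0.305×0.71 = 0.4331 m³/s
Panel 3-4: Δb = 2.3 m, d̄ = (0.27+0.29)/2 = 0.28, v̄ = (0.76+0.69)/2 = 0.725 → q = 2.3×0.28×0.725 = 0.4669 m³/s
Panel 4-5: Δb = 2.6 m, d̄ = (0.29+0.09)/2 = 0.19, v̄ = (0.69+0.40)/2 = 0.545 → q = 2.6×0.19×0.545 = 0.2692 m³/s
Q = Σ q = 1.463 m³/s

1.46 m³/s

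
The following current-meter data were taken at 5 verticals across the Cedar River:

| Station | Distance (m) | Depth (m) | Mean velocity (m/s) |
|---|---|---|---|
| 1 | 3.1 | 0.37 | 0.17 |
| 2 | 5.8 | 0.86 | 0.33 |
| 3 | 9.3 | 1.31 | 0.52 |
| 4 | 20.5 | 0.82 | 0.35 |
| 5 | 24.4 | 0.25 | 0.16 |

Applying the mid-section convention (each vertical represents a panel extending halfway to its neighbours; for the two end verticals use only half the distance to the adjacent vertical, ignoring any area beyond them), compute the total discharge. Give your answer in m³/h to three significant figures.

29600 m³/h

w_1 = (5.8 − 3.1)/2 = 1.35 m; q_1 = 0.17 × 0.37 × 1.35 = 0.08492 m³/s
w_2 = (9.3 − 3.1)/2 = 3.1 m; q_2 = 0.33 × 0.86 × 3.1 = 0.8798 m³/s
w_3 = (20.5 − 5.8)/2 = 7.35 m; q_3 = 0.52 × 1.31 × 7.35 = 5.007 m³/s
w_4 = (24.4 − 9.3)/2 = 7.55 m; q_4 = 0.35 × 0.82 × 7.55 = 2.167 m³/s
w_5 = (24.4 − 20.5)/2 = 1.95 m; q_5 = 0.16 × 0.25 × 1.95 = 0.07800 m³/s
Q = Σ qᵢ = 8.216 m³/s
= 8.216 × 3600 = 29580 m³/h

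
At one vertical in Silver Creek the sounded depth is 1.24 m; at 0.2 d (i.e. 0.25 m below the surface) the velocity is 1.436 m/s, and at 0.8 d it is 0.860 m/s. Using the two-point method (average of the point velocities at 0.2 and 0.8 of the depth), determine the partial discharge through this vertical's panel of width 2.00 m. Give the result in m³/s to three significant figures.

v̄ = (1.436 + 0.860) / 2 = 1.148 m/s
q = v̄ × d × w = 1.148 × 1.24 × 2.00 = 2.847 m³/s

2.85 m³/s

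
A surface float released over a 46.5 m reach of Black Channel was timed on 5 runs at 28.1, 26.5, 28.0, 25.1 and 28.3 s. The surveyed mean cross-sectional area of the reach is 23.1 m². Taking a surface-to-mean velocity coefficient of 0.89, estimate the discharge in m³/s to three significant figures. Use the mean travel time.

t̄ = (28.1 + 26.5 + 28.0 + 25.1 + 28.3) / 5 = 27.2 s
v_surface = L / t̄ = 46.5 / 27.2 = 1.710 m/s
v_mean = 0.89 × 1.710 = 1.522 m/s
Q = A × v_mean = 23.1 × 1.522 = 35.15 m³/s

35.1 m³/s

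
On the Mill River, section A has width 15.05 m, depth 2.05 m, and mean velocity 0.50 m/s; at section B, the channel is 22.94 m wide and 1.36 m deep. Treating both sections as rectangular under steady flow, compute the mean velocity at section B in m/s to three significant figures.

Q = A₁V₁ = (15.05×2.05) × 0.50 = 15.43 m³/s
A₂ = 22.94 × 1.36 = 31.20 m²
V₂ = Q/A₂ = 15.43/31.20 = 0.4945 m/s

0.494 m/s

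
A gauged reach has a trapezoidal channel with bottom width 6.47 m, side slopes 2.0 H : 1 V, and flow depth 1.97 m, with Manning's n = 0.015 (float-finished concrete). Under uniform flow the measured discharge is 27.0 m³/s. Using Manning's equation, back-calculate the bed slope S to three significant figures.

A = (b + z·y)·y = (6.47 + 2.0×1.97)×1.97 = 20.51 m²
P = b + 2y√(1+z²) = 6.47 + 2×1.97×√(1+2.0²) = 15.28 m
R = A/P = 20.51/15.28 = 1.342 m
S = (Q·n / (1·A·R^(2/3)))² = (27.0×0.015 / (1×20.51×1.217))² = 0.0002634

0.000263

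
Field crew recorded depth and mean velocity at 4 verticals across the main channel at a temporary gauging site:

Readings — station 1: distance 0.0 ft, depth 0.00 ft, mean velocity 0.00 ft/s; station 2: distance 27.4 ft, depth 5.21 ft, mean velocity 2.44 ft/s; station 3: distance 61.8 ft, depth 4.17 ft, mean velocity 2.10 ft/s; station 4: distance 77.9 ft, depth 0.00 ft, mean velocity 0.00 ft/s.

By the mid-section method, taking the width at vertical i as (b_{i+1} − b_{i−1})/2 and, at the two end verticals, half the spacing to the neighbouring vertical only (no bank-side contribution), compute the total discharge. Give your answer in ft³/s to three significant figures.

614 ft³/s

w_2 = (61.8 − 0.0)/2 = 30.9 ft; q_2 = 2.44 × 5.21 × 30.9 = 392.8 ft³/s
w_3 = (77.9 − 27.4)/2 = 25.25 ft; q_3 = 2.10 × 4.17 × 25.25 = 221.1 ft³/s
Stations 1, 4 contribute zero (depth or velocity is 0).
Q = Σ qᵢ = 613.9 ft³/s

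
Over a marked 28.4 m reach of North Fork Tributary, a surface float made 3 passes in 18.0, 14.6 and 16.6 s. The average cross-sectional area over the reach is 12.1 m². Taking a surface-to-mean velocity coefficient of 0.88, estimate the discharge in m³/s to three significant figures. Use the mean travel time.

t̄ = (18.0 + 14.6 + 16.6) / 3 = 16.4 s
v_surface = L / t̄ = 28.4 / 16.4 = 1.732 m/s
v_mean = 0.88 × 1.732 = 1.524 m/s
Q = A × v_mean = 12.1 × 1.524 = 18.44 m³/s

18.4 m³/s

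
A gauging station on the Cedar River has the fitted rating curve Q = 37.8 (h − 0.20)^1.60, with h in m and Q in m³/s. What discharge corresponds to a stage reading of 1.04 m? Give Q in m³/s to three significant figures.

Q = 37.8 × (1.04 − 0.20)^1.60 = 37.8 × 0.84^1.60 = 28.60 m³/s

28.6 m³/s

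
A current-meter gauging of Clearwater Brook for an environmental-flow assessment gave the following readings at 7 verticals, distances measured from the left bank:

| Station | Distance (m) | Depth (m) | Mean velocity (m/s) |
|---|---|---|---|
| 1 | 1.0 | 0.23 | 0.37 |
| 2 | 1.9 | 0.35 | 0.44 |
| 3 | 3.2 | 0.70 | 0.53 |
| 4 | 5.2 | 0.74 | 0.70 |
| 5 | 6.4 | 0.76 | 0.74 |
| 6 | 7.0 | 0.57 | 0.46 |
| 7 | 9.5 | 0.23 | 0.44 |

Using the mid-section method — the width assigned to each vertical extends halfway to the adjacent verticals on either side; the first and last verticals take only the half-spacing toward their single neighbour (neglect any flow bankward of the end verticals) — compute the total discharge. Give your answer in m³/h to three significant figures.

w_1 = (1.9 − 1.0)/2 = 0.45 m; q_1 = 0.37 × 0.23 × 0.45 = 0.03830 m³/s
w_2 = (3.2 − 1.0)/2 = 1.1 m; q_2 = 0.44 × 0.35 × 1.1 = 0.1694 m³/s
w_3 = (5.2 − 1.9)/2 = 1.65 m; q_3 = 0.53 × 0.70 × 1.65 = 0.6122 m³/s
w_4 = (6.4 − 3.2)/2 = 1.6 m; q_4 = 0.70 × 0.74 × 1.6 = 0.8288 m³/s
w_5 = (7.0 − 5.2)/2 = 0.9 m; q_5 = 0.74 × 0.76 × 0.9 = 0.5062 m³/s
w_6 = (9.5 − 6.4)/2 = 1.55 m; q_6 = 0.46 × 0.57 × 1.55 = 0.4064 m³/s
w_7 = (9.5 − 7.0)/2 = 1.25 m; q_7 = 0.44 × 0.23 × 1.25 = 0.1265 m³/s
Q = Σ qᵢ = 2.688 m³/s
= 2.688 × 3600 = 9676 m³/h

9680 m³/h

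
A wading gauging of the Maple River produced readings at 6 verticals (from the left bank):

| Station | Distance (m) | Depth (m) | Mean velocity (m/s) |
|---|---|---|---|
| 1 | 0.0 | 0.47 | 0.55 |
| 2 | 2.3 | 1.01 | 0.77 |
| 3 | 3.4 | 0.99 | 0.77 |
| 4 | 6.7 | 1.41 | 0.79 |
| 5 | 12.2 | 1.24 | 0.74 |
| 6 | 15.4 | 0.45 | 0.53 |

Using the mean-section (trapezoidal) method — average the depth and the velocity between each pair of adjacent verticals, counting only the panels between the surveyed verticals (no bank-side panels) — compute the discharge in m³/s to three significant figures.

12.4 m³/s

Panel 1-2: Δb = 2.3 m, d̄ = (0.47+1.01)/2 = 0.74, v̄ = (0.55+0.77)/2 = 0.66 → q = 2.3×0.74×0.66 = 1.123 m³/s
Panel 2-3: Δb = 1.1 m, d̄ = (1.01+0.99)/2 = 1, v̄ = (0.77+0.77)/2 = 0.77 → q = 1.1×1×0.77 = 0.8470 m³/s
Panel 3-4: Δb = 3.3 m, d̄ = (0.99+1.41)/2 = 1.2, v̄ = (0.77+0.79)/2 = 0.78 → q = 3.3×1.2×0.78 = 3.089 m³/s
Panel 4-5: Δb = 5.5 m, d̄ = (1.41+1.24)/2 = 1.325, v̄ = (0.79+0.74)/2 = 0.765 → q = 5.5×1.325×0.765 = 5.575 m³/s
Panel 5-6: Δb = 3.2 m, d̄ = (1.24+0.45)/2 = 0.845, v̄ = (0.74+0.53)/2 = 0.635 → q = 3.2×0.845×0.635 = 1.717 m³/s
Q = Σ q = 12.35 m³/s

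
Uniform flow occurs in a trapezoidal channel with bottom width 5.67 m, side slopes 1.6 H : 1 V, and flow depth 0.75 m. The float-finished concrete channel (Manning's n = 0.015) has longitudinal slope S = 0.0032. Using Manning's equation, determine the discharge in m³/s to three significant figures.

13.9 m³/s

A = (b + z·y)·y = (5.67 + 1.6×0.75)×0.75 = 5.153 m²
P = b + 2y√(1+z²) = 5.67 + 2×0.75×√(1+1.6²) = 8.500 m
R = A/P = 5.153/8.500 = 0.6062 m
Q = (1/n)·A·R^(2/3)·S^(1/2) = (1/0.015) × 5.153 × 0.6062^(2/3) × 0.0032^(1/2) = 13.92 m³/s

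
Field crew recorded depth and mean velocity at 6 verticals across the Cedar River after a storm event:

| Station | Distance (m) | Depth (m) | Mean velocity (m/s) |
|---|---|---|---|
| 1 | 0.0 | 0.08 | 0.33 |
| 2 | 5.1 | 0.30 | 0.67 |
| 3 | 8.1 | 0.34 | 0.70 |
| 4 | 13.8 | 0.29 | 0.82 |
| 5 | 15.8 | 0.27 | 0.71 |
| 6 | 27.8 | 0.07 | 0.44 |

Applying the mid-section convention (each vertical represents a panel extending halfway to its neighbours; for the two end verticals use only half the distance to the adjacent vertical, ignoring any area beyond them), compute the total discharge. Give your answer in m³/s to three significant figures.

4.36 m³/s

w_1 = (5.1 − 0.0)/2 = 2.55 m; q_1 = 0.33 × 0.08 × 2.55 = 0.06732 m³/s
w_2 = (8.1 − 0.0)/2 = 4.05 m; q_2 = 0.67 × 0.30 × 4.05 = 0.8141 m³/s
w_3 = (13.8 − 5.1)/2 = 4.35 m; q_3 = 0.70 × 0.34 × 4.35 = 1.035 m³/s
w_4 = (15.8 − 8.1)/2 = 3.85 m; q_4 = 0.82 × 0.29 × 3.85 = 0.9155 m³/s
w_5 = (27.8 − 13.8)/2 = 7 m; q_5 = 0.71 × 0.27 × 7 = 1.342 m³/s
w_6 = (27.8 − 15.8)/2 = 6 m; q_6 = 0.44 × 0.07 × 6 = 0.1848 m³/s
Q = Σ qᵢ = 4.359 m³/s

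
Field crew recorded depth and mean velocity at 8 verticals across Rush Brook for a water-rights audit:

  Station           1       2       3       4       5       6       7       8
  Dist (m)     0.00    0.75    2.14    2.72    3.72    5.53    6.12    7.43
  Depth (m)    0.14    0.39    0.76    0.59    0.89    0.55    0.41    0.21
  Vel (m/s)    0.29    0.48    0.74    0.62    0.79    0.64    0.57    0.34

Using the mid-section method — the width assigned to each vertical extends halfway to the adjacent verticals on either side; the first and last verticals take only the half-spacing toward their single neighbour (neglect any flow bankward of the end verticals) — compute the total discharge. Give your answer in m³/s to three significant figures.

2.74 m³/s

w_1 = (0.75 − 0.00)/2 = 0.375 m; q_1 = 0.29 × 0.14 × 0.375 = 0.01523 m³/s
w_2 = (2.14 − 0.00)/2 = 1.07 m; q_2 = 0.48 × 0.39 × 1.07 = 0.2003 m³/s
w_3 = (2.72 − 0.75)/2 = 0.985 m; q_3 = 0.74 × 0.76 × 0.985 = 0.5540 m³/s
w_4 = (3.72 − 2.14)/2 = 0.79 m; q_4 = 0.62 × 0.59 × 0.79 = 0.2890 m³/s
w_5 = (5.53 − 2.72)/2 = 1.405 m; q_5 = 0.79 × 0.89 × 1.405 = 0.9879 m³/s
w_6 = (6.12 − 3.72)/2 = 1.2 m; q_6 = 0.64 × 0.55 × 1.2 = 0.4224 m³/s
w_7 = (7.43 − 5.53)/2 = 0.95 m; q_7 = 0.57 × 0.41 × 0.95 = 0.2220 m³/s
w_8 = (7.43 − 6.12)/2 = 0.655 m; q_8 = 0.34 × 0.21 × 0.655 = 0.04677 m³/s
Q = Σ qᵢ = 2.738 m³/s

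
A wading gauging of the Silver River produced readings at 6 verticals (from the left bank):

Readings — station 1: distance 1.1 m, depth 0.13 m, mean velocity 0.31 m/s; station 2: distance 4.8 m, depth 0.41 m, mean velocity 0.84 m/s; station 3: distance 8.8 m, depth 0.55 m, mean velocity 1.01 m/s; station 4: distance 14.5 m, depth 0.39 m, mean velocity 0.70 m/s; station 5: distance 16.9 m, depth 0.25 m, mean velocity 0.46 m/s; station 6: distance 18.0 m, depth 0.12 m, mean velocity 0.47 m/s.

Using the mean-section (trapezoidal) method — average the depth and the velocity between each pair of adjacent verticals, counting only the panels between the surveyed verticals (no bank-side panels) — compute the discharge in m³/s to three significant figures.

5.18 m³/s

Panel 1-2: Δb = 3.7 m, d̄ = (0.13+0.41)/2 = 0.27, v̄ = (0.31+0.84)/2 = 0.575 → q = 3.7×0.27×0.575 = 0.5744 m³/s
Panel 2-3: Δb = 4 m, d̄ = (0.41+0.55)/2 = 0.48, v̄ = (0.84+1.01)/2 = 0.925 → q = 4×0.48×0.925 = 1.776 m³/s
Panel 3-4: Δb = 5.7 m, d̄ = (0.55+0.39)/2 = 0.47, v̄ = (1.01+0.70)/2 = 0.855 → q = 5.7×0.47×0.855 = 2.291 m³/s
Panel 4-5: Δb = 2.4 m, d̄ = (0.39+0.25)/2 = 0.32, v̄ = (0.70+0.46)/2 = 0.58 → q = 2.4×0.32×0.58 = 0.4454 m³/s
Panel 5-6: Δb = 1.1 m, d̄ = (0.25+0.12)/2 = 0.185, v̄ = (0.46+0.47)/2 = 0.465 → q = 1.1×0.185×0.465 = 0.09463 m³/s
Q = Σ q = 5.181 m³/s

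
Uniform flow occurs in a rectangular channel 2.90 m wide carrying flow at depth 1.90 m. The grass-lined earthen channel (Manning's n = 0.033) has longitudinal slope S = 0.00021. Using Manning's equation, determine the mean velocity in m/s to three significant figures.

A = b·y = 2.90 × 1.90 = 5.510 m²
P = b + 2y = 2.90 + 2×1.90 = 6.700 m
R = A/P = 5.510/6.700 = 0.8224 m
Q = (1/n)·A·R^(2/3)·S^(1/2) = (1/0.033) × 5.510 × 0.8224^(2/3) × 0.00021^(1/2) = 2.124 m³/s
V = Q/A = 2.124/5.510 = 0.3855 m/s

0.385 m/s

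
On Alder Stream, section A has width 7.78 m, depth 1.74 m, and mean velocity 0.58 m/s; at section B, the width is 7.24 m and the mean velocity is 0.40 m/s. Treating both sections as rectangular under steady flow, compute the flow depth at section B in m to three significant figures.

Q = A₁V₁ = (7.78×1.74) × 0.58 = 7.852 m³/s
d₂ = Q/(b₂ V₂) = 7.852/(7.24×0.40) = 2.711 m

2.71 m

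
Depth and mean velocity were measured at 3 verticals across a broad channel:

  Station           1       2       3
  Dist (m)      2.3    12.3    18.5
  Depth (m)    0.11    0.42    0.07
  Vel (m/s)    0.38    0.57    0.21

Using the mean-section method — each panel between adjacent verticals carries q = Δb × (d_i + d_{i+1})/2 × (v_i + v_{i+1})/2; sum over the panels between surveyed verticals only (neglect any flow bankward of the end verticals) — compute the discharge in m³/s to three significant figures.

Panel 1-2: Δb = 10 m, d̄ = (0.11+0.42)/2 = 0.265, v̄ = (0.38+0.57)/2 = 0.475 → q = 10×0.265×0.475 = 1.259 m³/s
Panel 2-3: Δb = 6.2 m, d̄ = (0.42+0.07)/2 = 0.245, v̄ = (0.57+0.21)/2 = 0.39 → q = 6.2×0.245×0.39 = 0.5924 m³/s
Q = Σ q = 1.851 m³/s

1.85 m³/s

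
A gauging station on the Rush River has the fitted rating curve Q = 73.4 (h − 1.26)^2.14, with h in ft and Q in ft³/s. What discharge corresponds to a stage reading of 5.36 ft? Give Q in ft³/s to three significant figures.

1500 ft³/s

Q = 73.4 × (5.36 − 1.26)^2.14 = 73.4 × 4.1^2.14 = 1503 ft³/s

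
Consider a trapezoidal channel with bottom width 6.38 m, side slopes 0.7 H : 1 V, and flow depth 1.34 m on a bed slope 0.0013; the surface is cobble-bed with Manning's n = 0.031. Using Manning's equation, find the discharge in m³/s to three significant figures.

11.5 m³/s

A = (b + z·y)·y = (6.38 + 0.7×1.34)×1.34 = 9.806 m²
P = b + 2y√(1+z²) = 6.38 + 2×1.34×√(1+0.7²) = 9.651 m
R = A/P = 9.806/9.651 = 1.016 m
Q = (1/n)·A·R^(2/3)·S^(1/2) = (1/0.031) × 9.806 × 1.016^(2/3) × 0.0013^(1/2) = 11.53 m³/s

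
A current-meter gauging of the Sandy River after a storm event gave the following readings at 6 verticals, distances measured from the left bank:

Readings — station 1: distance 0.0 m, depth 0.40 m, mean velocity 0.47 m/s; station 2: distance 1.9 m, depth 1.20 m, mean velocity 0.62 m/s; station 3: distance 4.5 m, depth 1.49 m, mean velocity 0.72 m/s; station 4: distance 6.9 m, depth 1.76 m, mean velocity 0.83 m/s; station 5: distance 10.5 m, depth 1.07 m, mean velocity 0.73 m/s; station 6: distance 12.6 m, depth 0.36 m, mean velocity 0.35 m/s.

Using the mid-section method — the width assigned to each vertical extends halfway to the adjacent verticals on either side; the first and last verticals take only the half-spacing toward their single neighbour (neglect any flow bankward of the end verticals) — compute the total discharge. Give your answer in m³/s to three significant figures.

11.3 m³/s

w_1 = (1.9 − 0.0)/2 = 0.95 m; q_1 = 0.47 × 0.40 × 0.95 = 0.1786 m³/s
w_2 = (4.5 − 0.0)/2 = 2.25 m; q_2 = 0.62 × 1.20 × 2.25 = 1.674 m³/s
w_3 = (6.9 − 1.9)/2 = 2.5 m; q_3 = 0.72 × 1.49 × 2.5 = 2.682 m³/s
w_4 = (10.5 − 4.5)/2 = 3 m; q_4 = 0.83 × 1.76 × 3 = 4.382 m³/s
w_5 = (12.6 − 6.9)/2 = 2.85 m; q_5 = 0.73 × 1.07 × 2.85 = 2.226 m³/s
w_6 = (12.6 − 10.5)/2 = 1.05 m; q_6 = 0.35 × 0.36 × 1.05 = 0.1323 m³/s
Q = Σ qᵢ = 11.28 m³/s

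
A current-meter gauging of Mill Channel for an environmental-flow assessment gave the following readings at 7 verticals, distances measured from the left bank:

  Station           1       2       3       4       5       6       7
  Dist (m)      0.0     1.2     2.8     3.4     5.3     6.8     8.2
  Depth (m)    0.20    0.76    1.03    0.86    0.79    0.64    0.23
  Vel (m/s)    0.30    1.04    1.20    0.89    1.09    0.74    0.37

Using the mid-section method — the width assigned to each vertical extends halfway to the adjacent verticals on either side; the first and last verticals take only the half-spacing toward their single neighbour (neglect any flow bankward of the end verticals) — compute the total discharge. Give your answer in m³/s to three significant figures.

5.67 m³/s

w_1 = (1.2 − 0.0)/2 = 0.6 m; q_1 = 0.30 × 0.20 × 0.6 = 0.03600 m³/s
w_2 = (2.8 − 0.0)/2 = 1.4 m; q_2 = 1.04 × 0.76 × 1.4 = 1.107 m³/s
w_3 = (3.4 − 1.2)/2 = 1.1 m; q_3 = 1.20 × 1.03 × 1.1 = 1.360 m³/s
w_4 = (5.3 − 2.8)/2 = 1.25 m; q_4 = 0.89 × 0.86 × 1.25 = 0.9568 m³/s
w_5 = (6.8 − 3.4)/2 = 1.7 m; q_5 = 1.09 × 0.79 × 1.7 = 1.464 m³/s
w_6 = (8.2 − 5.3)/2 = 1.45 m; q_6 = 0.74 × 0.64 × 1.45 = 0.6867 m³/s
w_7 = (8.2 − 6.8)/2 = 0.7 m; q_7 = 0.37 × 0.23 × 0.7 = 0.05957 m³/s
Q = Σ qᵢ = 5.669 m³/s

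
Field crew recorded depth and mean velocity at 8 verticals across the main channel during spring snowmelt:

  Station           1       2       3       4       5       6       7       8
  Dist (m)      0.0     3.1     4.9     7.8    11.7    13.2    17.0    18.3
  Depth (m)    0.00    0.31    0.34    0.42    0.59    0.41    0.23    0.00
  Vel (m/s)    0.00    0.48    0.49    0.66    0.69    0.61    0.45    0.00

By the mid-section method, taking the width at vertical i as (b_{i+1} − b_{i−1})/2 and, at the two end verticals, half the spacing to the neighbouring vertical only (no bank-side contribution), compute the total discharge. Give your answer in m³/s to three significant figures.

3.72 m³/s

w_2 = (4.9 − 0.0)/2 = 2.45 m; q_2 = 0.48 × 0.31 × 2.45 = 0.3646 m³/s
w_3 = (7.8 − 3.1)/2 = 2.35 m; q_3 = 0.49 × 0.34 × 2.35 = 0.3915 m³/s
w_4 = (11.7 − 4.9)/2 = 3.4 m; q_4 = 0.66 × 0.42 × 3.4 = 0.9425 m³/s
w_5 = (13.2 − 7.8)/2 = 2.7 m; q_5 = 0.69 × 0.59 × 2.7 = 1.099 m³/s
w_6 = (17.0 − 11.7)/2 = 2.65 m; q_6 = 0.61 × 0.41 × 2.65 = 0.6628 m³/s
w_7 = (18.3 − 13.2)/2 = 2.55 m; q_7 = 0.45 × 0.23 × 2.55 = 0.2639 m³/s
Stations 1, 8 contribute zero (depth or velocity is 0).
Q = Σ qᵢ = 3.724 m³/s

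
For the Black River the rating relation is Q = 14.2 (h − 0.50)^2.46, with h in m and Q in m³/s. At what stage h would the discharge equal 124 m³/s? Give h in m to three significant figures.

h − h₀ = (Q/C)^(1/b) = (124/14.2)^(1/2.46) = 2.413 m
h = 0.50 + 2.413 = 2.913 m

2.91 m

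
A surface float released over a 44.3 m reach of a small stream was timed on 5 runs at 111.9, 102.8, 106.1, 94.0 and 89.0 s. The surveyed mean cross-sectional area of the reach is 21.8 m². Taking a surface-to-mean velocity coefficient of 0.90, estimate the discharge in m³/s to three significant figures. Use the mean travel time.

8.63 m³/s

t̄ = (111.9 + 102.8 + 106.1 + 94.0 + 89.0) / 5 = 100.76 s
v_surface = L / t̄ = 44.3 / 100.76 = 0.4397 m/s
v_mean = 0.90 × 0.4397 = 0.3957 m/s
Q = A × v_mean = 21.8 × 0.3957 = 8.626 m³/s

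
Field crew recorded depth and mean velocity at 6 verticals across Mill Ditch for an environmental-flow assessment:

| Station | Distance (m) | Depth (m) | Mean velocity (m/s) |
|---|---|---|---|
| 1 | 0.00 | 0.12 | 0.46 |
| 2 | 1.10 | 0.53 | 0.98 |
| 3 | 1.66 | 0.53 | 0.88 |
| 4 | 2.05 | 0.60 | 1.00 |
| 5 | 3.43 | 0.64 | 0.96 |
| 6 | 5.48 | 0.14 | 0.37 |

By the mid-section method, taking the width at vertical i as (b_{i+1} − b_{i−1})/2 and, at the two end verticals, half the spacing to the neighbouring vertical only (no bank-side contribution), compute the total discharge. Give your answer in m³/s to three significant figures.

2.32 m³/s

w_1 = (1.10 − 0.00)/2 = 0.55 m; q_1 = 0.46 × 0.12 × 0.55 = 0.03036 m³/s
w_2 = (1.66 − 0.00)/2 = 0.83 m; q_2 = 0.98 × 0.53 × 0.83 = 0.4311 m³/s
w_3 = (2.05 − 1.10)/2 = 0.475 m; q_3 = 0.88 × 0.53 × 0.475 = 0.2215 m³/s
w_4 = (3.43 − 1.66)/2 = 0.885 m; q_4 = 1.00 × 0.60 × 0.885 = 0.5310 m³/s
w_5 = (5.48 − 2.05)/2 = 1.715 m; q_5 = 0.96 × 0.64 × 1.715 = 1.054 m³/s
w_6 = (5.48 − 3.43)/2 = 1.025 m; q_6 = 0.37 × 0.14 × 1.025 = 0.05310 m³/s
Q = Σ qᵢ = 2.321 m³/s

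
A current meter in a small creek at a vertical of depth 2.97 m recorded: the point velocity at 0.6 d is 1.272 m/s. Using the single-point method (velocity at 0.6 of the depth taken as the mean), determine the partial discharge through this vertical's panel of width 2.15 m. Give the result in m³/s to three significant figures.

v̄ = v₀.₆ = 1.272 m/s
q = v̄ × d × w = 1.272 × 2.97 × 2.15 = 8.122 m³/s

8.12 m³/s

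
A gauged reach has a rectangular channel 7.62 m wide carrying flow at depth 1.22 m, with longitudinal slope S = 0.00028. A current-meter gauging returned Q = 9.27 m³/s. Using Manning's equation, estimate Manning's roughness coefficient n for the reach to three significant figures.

0.0159

A = b·y = 7.62 × 1.22 = 9.296 m²
P = b + 2y = 7.62 + 2×1.22 = 10.06 m
R = A/P = 9.296/10.06 = 0.9241 m
n = (1/Q)·A·R^(2/3)·S^(1/2) = (1/9.27) × 9.296 × 0.9487 × 0.01673 = 0.01592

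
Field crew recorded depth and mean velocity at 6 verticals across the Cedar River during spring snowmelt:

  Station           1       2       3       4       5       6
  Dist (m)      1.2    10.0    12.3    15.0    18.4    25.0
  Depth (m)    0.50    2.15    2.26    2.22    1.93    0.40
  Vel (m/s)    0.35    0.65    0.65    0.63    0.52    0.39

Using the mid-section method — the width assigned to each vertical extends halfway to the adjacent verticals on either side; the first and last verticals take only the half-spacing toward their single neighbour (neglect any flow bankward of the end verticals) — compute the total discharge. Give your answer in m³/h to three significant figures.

79200 m³/h

w_1 = (10.0 − 1.2)/2 = 4.4 m; q_1 = 0.35 × 0.50 × 4.4 = 0.7700 m³/s
w_2 = (12.3 − 1.2)/2 = 5.55 m; q_2 = 0.65 × 2.15 × 5.55 = 7.756 m³/s
w_3 = (15.0 − 10.0)/2 = 2.5 m; q_3 = 0.65 × 2.26 × 2.5 = 3.673 m³/s
w_4 = (18.4 − 12.3)/2 = 3.05 m; q_4 = 0.63 × 2.22 × 3.05 = 4.266 m³/s
w_5 = (25.0 − 15.0)/2 = 5 m; q_5 = 0.52 × 1.93 × 5 = 5.018 m³/s
w_6 = (25.0 − 18.4)/2 = 3.3 m; q_6 = 0.39 × 0.40 × 3.3 = 0.5148 m³/s
Q = Σ qᵢ = 22.00 m³/s
= 22.00 × 3600 = 79190 m³/h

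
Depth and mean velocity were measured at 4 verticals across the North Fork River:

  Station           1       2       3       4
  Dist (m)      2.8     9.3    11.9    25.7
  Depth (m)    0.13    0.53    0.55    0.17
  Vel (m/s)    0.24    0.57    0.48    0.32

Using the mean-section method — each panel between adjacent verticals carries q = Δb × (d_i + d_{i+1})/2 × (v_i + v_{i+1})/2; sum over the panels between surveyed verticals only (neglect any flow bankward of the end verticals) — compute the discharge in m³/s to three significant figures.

3.59 m³/s

Panel 1-2: Δb = 6.5 m, d̄ = (0.13+0.53)/2 = 0.33, v̄ = (0.24+0.57)/2 = 0.405 → q = 6.5×0.33×0.405 = 0.8687 m³/s
Panel 2-3: Δb = 2.6 m, d̄ = (0.53+0.55)/2 = 0.54, v̄ = (0.57+0.48)/2 = 0.525 → q = 2.6×0.54×0.525 = 0.7371 m³/s
Panel 3-4: Δb = 13.8 m, d̄ = (0.55+0.17)/2 = 0.36, v̄ = (0.48+0.32)/2 = 0.4 → q = 13.8×0.36×0.4 = 1.987 m³/s
Q = Σ q = 3.593 m³/s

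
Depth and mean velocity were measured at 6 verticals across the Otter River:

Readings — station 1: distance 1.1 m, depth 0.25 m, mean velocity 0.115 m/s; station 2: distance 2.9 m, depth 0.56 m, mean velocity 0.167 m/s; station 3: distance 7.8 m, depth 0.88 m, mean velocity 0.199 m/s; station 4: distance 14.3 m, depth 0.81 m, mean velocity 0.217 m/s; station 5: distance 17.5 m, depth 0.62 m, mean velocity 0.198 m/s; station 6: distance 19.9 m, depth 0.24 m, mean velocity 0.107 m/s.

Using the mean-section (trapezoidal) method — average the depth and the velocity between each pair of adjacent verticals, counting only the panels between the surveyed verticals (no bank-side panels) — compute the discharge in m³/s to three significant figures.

Panel 1-2: Δb = 1.8 m, d̄ = (0.25+0.56)/2 = 0.405, v̄ = (0.115+0.167)/2 = 0.141 → q = 1.8×0.405×0.141 = 0.1028 m³/s
Panel 2-3: Δb = 4.9 m, d̄ = (0.56+0.88)/2 = 0.72, v̄ = (0.167+0.199)/2 = 0.183 → q = 4.9×0.72×0.183 = 0.6456 m³/s
Panel 3-4: Δb = 6.5 m, d̄ = (0.88+0.81)/2 = 0.845, v̄ = (0.199+0.217)/2 = 0.208 → q = 6.5×0.845×0.208 = 1.142 m³/s
Panel 4-5: Δb = 3.2 m, d̄ = (0.81+0.62)/2 = 0.715, v̄ = (0.217+0.198)/2 = 0.2075 → q = 3.2×0.715×0.2075 = 0.4748 m³/s
Panel 5-6: Δb = 2.4 m, d̄ = (0.62+0.24)/2 = 0.43, v̄ = (0.198+0.107)/2 = 0.1525 → q = 2.4×0.43×0.1525 = 0.1574 m³/s
Q = Σ q = 2.523 m³/s

2.52 m³/s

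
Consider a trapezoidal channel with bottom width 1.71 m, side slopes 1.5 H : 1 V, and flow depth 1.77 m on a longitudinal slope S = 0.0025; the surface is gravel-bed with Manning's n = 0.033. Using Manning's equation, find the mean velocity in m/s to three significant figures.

1.47 m/s

A = (b + z·y)·y = (1.71 + 1.5×1.77)×1.77 = 7.726 m²
P = b + 2y√(1+z²) = 1.71 + 2×1.77×√(1+1.5²) = 8.092 m
R = A/P = 7.726/8.092 = 0.9548 m
Q = (1/n)·A·R^(2/3)·S^(1/2) = (1/0.033) × 7.726 × 0.9548^(2/3) × 0.0025^(1/2) = 11.35 m³/s
V = Q/A = 11.35/7.726 = 1.469 m/s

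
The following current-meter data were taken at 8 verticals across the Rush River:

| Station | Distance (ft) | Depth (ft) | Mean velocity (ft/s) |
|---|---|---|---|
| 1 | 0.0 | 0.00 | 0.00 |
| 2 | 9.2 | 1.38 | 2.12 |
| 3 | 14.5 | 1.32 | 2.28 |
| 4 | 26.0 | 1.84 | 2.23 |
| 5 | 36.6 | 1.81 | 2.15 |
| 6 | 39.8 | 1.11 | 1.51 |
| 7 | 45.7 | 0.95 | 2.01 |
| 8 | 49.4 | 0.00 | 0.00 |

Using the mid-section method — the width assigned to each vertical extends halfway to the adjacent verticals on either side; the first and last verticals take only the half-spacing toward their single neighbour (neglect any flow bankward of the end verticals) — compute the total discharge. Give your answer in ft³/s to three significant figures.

w_2 = (14.5 − 0.0)/2 = 7.25 ft; q_2 = 2.12 × 1.38 × 7.25 = 21.21 ft³/s
w_3 = (26.0 − 9.2)/2 = 8.4 ft; q_3 = 2.28 × 1.32 × 8.4 = 25.28 ft³/s
w_4 = (36.6 − 14.5)/2 = 11.05 ft; q_4 = 2.23 × 1.84 × 11.05 = 45.34 ft³/s
w_5 = (39.8 − 26.0)/2 = 6.9 ft; q_5 = 2.15 × 1.81 × 6.9 = 26.85 ft³/s
w_6 = (45.7 − 36.6)/2 = 4.55 ft; q_6 = 1.51 × 1.11 × 4.55 = 7.626 ft³/s
w_7 = (49.4 − 39.8)/2 = 4.8 ft; q_7 = 2.01 × 0.95 × 4.8 = 9.166 ft³/s
Stations 1, 8 contribute zero (depth or velocity is 0).
Q = Σ qᵢ = 135.5 ft³/s

135 ft³/s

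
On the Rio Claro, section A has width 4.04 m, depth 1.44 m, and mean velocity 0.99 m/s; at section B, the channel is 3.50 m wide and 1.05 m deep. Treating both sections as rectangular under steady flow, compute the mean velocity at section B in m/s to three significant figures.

Q = A₁V₁ = (4.04×1.44) × 0.99 = 5.759 m³/s
A₂ = 3.50 × 1.05 = 3.675 m²
V₂ = Q/A₂ = 5.759/3.675 = 1.567 m/s

1.57 m/s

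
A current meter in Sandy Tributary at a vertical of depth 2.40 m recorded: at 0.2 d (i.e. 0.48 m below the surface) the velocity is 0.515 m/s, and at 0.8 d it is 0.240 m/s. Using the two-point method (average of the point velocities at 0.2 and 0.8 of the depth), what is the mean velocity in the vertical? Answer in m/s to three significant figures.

0.378 m/s

v̄ = (0.515 + 0.240) / 2 = 0.3775 m/s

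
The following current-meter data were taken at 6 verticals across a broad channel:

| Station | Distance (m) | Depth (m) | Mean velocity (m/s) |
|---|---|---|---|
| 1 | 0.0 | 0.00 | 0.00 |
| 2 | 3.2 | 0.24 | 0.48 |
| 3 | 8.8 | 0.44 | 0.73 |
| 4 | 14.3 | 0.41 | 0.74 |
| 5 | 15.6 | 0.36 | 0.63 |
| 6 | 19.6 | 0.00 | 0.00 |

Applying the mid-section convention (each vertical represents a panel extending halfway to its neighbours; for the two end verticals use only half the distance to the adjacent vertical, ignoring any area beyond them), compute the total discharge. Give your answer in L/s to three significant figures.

w_2 = (8.8 − 0.0)/2 = 4.4 m; q_2 = 0.48 × 0.24 × 4.4 = 0.5069 m³/s
w_3 = (14.3 − 3.2)/2 = 5.55 m; q_3 = 0.73 × 0.44 × 5.55 = 1.783 m³/s
w_4 = (15.6 − 8.8)/2 = 3.4 m; q_4 = 0.74 × 0.41 × 3.4 = 1.032 m³/s
w_5 = (19.6 − 14.3)/2 = 2.65 m; q_5 = 0.63 × 0.36 × 2.65 = 0.6010 m³/s
Stations 1, 6 contribute zero (depth or velocity is 0).
Q = Σ qᵢ = 3.922 m³/s
= 3.922 × 1000 = 3922 L/s

3920 L/s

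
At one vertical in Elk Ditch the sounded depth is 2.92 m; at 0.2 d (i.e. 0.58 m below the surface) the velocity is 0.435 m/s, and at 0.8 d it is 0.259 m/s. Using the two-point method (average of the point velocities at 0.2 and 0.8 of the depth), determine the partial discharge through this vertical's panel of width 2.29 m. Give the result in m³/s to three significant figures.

2.32 m³/s

v̄ = (0.435 + 0.259) / 2 = 0.3470 m/s
q = v̄ × d × w = 0.3470 × 2.92 × 2.29 = 2.320 m³/s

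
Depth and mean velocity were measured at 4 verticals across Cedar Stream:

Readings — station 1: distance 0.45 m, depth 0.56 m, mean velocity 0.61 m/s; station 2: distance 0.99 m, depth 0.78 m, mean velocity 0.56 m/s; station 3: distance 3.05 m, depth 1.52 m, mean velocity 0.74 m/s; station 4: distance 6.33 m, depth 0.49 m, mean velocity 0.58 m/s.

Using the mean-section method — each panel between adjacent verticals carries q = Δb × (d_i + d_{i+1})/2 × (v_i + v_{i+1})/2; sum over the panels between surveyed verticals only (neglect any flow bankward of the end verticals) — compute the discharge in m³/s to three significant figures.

3.93 m³/s

Panel 1-2: Δb = 0.54 m, d̄ = (0.56+0.78)/2 = 0.67, v̄ = (0.61+0.56)/2 = 0.585 → q = 0.54×0.67×0.585 = 0.2117 m³/s
Panel 2-3: Δb = 2.06 m, d̄ = (0.78+1.52)/2 = 1.15, v̄ = (0.56+0.74)/2 = 0.65 → q = 2.06×1.15×0.65 = 1.540 m³/s
Panel 3-4: Δb = 3.28 m, d̄ = (1.52+0.49)/2 = 1.005, v̄ = (0.74+0.58)/2 = 0.66 → q = 3.28×1.005×0.66 = 2.176 m³/s
Q = Σ q = 3.927 m³/s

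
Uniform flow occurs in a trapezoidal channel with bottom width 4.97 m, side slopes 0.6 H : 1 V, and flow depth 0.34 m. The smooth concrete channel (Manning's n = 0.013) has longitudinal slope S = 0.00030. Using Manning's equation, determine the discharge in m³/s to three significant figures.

1.06 m³/s

A = (b + z·y)·y = (4.97 + 0.6×0.34)×0.34 = 1.759 m²
P = b + 2y√(1+z²) = 4.97 + 2×0.34×√(1+0.6²) = 5.763 m
R = A/P = 1.759/5.763 = 0.3053 m
Q = (1/n)·A·R^(2/3)·S^(1/2) = (1/0.013) × 1.759 × 0.3053^(2/3) × 0.00030^(1/2) = 1.063 m³/s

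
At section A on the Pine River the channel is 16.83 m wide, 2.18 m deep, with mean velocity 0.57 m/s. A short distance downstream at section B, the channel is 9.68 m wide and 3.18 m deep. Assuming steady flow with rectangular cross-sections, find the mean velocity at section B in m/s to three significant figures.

0.679 m/s

Q = A₁V₁ = (16.83×2.18) × 0.57 = 20.91 m³/s
A₂ = 9.68 × 3.18 = 30.78 m²
V₂ = Q/A₂ = 20.91/30.78 = 0.6794 m/s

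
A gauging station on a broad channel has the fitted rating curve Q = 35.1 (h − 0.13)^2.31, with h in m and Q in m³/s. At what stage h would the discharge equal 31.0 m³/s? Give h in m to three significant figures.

1.08 m

h − h₀ = (Q/C)^(1/b) = (31.0/35.1)^(1/2.31) = 0.9476 m
h = 0.13 + 0.9476 = 1.078 m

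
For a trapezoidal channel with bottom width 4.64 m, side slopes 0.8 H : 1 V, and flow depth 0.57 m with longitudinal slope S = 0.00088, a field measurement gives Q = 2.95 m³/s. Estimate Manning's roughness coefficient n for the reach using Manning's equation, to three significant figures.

0.0178

A = (b + z·y)·y = (4.64 + 0.8×0.57)×0.57 = 2.905 m²
P = b + 2y√(1+z²) = 4.64 + 2×0.57×√(1+0.8²) = 6.100 m
R = A/P = 2.905/6.100 = 0.4762 m
n = (1/Q)·A·R^(2/3)·S^(1/2) = (1/2.95) × 2.905 × 0.6098 × 0.02966 = 0.01781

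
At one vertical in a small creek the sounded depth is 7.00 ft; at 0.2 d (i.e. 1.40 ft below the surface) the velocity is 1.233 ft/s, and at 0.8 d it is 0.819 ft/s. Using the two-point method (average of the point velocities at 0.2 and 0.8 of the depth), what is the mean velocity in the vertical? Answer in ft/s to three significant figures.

v̄ = (1.233 + 0.819) / 2 = 1.026 ft/s

1.03 ft/s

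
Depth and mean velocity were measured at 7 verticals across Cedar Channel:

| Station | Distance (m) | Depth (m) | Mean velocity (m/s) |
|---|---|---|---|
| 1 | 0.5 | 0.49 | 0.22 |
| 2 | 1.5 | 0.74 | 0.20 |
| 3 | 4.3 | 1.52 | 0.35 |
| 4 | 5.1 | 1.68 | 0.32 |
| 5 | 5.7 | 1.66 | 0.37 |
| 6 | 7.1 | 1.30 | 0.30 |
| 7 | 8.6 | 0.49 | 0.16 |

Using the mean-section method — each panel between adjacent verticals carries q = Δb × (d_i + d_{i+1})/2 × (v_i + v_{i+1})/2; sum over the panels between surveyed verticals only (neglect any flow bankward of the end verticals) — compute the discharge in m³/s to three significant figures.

2.78 m³/s

Panel 1-2: Δb = 1 m, d̄ = (0.49+0.74)/2 = 0.615, v̄ = (0.22+0.20)/2 = 0.21 → q = 1×0.615×0.21 = 0.1292 m³/s
Panel 2-3: Δb = 2.8 m, d̄ = (0.74+1.52)/2 = 1.13, v̄ = (0.20+0.35)/2 = 0.275 → q = 2.8×1.13×0.275 = 0.8701 m³/s
Panel 3-4: Δb = 0.8 m, d̄ = (1.52+1.68)/2 = 1.6, v̄ = (0.35+0.32)/2 = 0.335 → q = 0.8×1.6×0.335 = 0.4288 m³/s
Panel 4-5: Δb = 0.6 m, d̄ = (1.68+1.66)/2 = 1.67, v̄ = (0.32+0.37)/2 = 0.345 → q = 0.6×1.67×0.345 = 0.3457 m³/s
Panel 5-6: Δb = 1.4 m, d̄ = (1.66+1.30)/2 = 1.48, v̄ = (0.37+0.30)/2 = 0.335 → q = 1.4×1.48×0.335 = 0.6941 m³/s
Panel 6-7: Δb = 1.5 m, d̄ = (1.30+0.49)/2 = 0.895, v̄ = (0.30+0.16)/2 = 0.23 → q = 1.5×0.895×0.23 = 0.3088 m³/s
Q = Σ q = 2.777 m³/s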